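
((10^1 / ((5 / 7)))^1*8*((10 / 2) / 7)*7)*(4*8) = 17920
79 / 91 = 0.87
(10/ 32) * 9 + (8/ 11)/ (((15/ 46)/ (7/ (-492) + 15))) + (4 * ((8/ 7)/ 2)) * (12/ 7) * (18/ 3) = 950627659/ 15911280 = 59.75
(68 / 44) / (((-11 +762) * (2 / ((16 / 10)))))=68 / 41305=0.00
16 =16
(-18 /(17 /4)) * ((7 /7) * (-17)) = 72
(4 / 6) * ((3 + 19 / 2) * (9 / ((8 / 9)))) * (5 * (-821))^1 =-2770875 / 8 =-346359.38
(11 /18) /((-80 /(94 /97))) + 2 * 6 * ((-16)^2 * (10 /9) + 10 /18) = 3419.99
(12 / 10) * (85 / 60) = 17 / 10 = 1.70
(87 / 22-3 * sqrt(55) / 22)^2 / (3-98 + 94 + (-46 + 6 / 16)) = -16128 / 45133 + 1044 * sqrt(55) / 45133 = -0.19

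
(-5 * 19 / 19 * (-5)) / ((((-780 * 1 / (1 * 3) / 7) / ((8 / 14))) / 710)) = -3550 / 13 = -273.08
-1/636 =-0.00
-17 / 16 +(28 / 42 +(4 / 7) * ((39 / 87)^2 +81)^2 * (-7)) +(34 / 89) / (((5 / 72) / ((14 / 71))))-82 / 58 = -28290833986507409 / 1072634073360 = -26375.10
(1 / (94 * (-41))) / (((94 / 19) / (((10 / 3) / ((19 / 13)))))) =-65 / 543414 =-0.00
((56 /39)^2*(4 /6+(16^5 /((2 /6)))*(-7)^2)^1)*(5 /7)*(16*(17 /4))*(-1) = -70436121781760 /4563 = -15436362433.00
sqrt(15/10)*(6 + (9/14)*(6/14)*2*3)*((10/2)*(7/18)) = 625*sqrt(6)/84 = 18.23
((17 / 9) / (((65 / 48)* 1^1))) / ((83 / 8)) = 2176 / 16185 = 0.13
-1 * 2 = -2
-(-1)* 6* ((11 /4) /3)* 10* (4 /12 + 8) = 1375 /3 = 458.33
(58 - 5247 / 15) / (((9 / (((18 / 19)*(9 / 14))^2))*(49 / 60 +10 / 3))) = -4254444 / 1468187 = -2.90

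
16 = 16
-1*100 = -100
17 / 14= 1.21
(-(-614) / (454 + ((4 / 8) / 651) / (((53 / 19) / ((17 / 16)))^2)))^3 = 189982316864463313019525297998921728 / 76802603913255573698509021925211481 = 2.47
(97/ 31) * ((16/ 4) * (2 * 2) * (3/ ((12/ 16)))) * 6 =37248/ 31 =1201.55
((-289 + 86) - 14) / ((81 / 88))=-19096 / 81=-235.75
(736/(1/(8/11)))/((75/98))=577024/825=699.42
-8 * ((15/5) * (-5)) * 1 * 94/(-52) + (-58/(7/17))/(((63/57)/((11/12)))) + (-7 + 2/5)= -19511983/57330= -340.35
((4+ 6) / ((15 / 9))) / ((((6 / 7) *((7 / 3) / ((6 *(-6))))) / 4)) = -432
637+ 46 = 683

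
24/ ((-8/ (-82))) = 246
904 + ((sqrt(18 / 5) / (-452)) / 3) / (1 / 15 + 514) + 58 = 962- 3*sqrt(10) / 3485372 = 962.00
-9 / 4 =-2.25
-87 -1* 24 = -111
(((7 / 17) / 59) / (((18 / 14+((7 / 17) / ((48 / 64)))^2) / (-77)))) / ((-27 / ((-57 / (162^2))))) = -0.00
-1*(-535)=535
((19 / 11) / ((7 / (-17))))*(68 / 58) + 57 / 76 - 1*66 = -626741 / 8932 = -70.17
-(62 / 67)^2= -3844 / 4489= -0.86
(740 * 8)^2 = 35046400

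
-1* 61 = -61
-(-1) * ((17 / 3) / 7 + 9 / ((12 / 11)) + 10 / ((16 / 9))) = 2467 / 168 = 14.68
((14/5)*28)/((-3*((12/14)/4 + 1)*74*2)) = -1372/9435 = -0.15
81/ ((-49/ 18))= -1458/ 49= -29.76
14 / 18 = 7 / 9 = 0.78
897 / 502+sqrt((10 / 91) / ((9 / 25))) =5*sqrt(910) / 273+897 / 502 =2.34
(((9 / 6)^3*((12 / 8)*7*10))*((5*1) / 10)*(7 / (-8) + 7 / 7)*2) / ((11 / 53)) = 150255 / 704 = 213.43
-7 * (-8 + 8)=0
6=6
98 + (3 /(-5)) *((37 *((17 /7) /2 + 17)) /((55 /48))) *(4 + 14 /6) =-822742 /385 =-2136.99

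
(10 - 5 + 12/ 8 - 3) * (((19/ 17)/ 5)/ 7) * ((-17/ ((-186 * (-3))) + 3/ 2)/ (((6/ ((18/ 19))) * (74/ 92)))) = 1886/ 58497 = 0.03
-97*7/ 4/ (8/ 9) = -6111/ 32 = -190.97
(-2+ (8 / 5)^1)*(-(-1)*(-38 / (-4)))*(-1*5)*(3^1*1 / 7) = 57 / 7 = 8.14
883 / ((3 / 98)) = 86534 / 3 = 28844.67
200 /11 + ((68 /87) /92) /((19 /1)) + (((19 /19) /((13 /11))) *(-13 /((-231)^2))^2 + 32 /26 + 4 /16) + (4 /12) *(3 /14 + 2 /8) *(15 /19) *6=3479249024888257 /170583889632156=20.40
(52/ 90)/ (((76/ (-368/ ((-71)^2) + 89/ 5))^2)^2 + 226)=518120769815526169699693/ 505623817289258408867210685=0.00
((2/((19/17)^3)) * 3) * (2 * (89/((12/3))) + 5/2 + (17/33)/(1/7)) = 16409420/75449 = 217.49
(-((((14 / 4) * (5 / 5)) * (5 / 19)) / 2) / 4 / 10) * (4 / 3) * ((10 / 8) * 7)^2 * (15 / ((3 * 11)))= -42875 / 80256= -0.53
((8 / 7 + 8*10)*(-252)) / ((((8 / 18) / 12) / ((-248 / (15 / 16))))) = 730238976 / 5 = 146047795.20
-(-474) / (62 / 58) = 13746 / 31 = 443.42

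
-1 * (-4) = 4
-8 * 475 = -3800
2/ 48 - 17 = -407/ 24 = -16.96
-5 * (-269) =1345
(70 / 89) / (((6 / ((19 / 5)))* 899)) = 133 / 240033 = 0.00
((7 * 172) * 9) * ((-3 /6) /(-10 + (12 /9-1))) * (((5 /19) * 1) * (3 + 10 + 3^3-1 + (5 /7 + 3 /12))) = 6495795 /1102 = 5894.55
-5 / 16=-0.31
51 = 51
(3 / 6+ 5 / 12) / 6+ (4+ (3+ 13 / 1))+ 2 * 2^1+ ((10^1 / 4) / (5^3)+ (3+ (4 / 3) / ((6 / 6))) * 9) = 113711 / 1800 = 63.17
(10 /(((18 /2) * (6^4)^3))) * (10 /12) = 25 /58773123072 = 0.00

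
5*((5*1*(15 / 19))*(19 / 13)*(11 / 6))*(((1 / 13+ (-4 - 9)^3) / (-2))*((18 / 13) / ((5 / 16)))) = 565488000 / 2197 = 257390.99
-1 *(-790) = 790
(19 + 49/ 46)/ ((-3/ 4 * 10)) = -923/ 345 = -2.68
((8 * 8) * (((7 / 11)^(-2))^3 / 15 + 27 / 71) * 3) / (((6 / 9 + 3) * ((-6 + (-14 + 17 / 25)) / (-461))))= 25584198283520 / 14793302909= 1729.44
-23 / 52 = -0.44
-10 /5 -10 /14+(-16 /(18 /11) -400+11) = -401.49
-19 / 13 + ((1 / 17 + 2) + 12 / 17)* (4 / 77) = -1.32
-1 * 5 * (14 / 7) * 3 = -30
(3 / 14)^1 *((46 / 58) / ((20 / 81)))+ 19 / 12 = 55337 / 24360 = 2.27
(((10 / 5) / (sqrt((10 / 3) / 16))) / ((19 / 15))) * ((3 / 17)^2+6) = 20916 * sqrt(30) / 5491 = 20.86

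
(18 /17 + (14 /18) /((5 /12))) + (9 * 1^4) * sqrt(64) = 19106 /255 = 74.93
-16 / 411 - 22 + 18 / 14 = -59707 / 2877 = -20.75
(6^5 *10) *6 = 466560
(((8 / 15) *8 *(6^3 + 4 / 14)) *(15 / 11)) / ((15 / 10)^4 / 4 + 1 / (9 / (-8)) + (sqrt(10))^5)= -1730174976 / 364953082021 + 3214776729600 *sqrt(10) / 2554671574147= 3.97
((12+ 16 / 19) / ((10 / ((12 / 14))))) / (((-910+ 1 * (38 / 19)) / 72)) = -13176 / 150955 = -0.09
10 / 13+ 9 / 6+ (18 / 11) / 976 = 158473 / 69784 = 2.27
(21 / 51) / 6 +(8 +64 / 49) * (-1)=-46169 / 4998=-9.24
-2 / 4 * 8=-4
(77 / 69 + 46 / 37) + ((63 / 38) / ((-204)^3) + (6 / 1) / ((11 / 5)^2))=4427815881377 / 1230340343936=3.60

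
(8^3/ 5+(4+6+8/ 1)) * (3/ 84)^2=0.15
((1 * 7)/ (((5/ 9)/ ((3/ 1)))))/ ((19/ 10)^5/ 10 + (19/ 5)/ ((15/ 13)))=6.55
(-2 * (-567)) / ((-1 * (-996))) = 189 / 166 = 1.14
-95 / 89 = -1.07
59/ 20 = 2.95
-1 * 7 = -7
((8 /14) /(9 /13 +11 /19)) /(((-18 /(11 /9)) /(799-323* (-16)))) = -600457 /3297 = -182.12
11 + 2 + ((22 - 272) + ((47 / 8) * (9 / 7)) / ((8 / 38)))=-45051 / 224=-201.12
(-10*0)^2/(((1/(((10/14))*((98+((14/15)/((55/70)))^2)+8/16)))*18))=0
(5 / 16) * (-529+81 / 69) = -15175 / 92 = -164.95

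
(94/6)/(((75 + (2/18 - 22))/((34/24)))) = 799/1912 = 0.42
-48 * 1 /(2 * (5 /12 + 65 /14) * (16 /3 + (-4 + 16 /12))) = -756 /425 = -1.78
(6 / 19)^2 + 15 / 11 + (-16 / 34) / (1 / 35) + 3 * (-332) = -68250065 / 67507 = -1011.01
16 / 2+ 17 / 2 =16.50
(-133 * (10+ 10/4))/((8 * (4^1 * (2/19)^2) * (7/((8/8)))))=-171475/256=-669.82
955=955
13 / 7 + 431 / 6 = 3095 / 42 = 73.69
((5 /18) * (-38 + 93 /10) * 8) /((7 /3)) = -82 /3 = -27.33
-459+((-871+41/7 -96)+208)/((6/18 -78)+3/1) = -87987/196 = -448.91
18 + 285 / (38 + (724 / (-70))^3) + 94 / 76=18.97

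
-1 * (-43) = 43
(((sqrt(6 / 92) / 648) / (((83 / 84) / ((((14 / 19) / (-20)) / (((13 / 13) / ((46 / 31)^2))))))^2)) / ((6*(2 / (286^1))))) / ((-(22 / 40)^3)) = -243051885440*sqrt(138) / 7503420689948403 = -0.00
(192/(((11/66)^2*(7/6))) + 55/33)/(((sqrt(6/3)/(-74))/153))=-234839037*sqrt(2)/7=-47444650.16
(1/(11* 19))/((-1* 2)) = -1/418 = -0.00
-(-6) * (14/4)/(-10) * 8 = -84/5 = -16.80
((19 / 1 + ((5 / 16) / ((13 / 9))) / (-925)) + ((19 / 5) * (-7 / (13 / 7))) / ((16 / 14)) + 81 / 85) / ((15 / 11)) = 17797549 / 3270800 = 5.44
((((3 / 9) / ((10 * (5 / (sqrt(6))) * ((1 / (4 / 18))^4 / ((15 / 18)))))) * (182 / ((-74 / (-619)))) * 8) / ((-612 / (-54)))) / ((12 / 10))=450632 * sqrt(6) / 37141821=0.03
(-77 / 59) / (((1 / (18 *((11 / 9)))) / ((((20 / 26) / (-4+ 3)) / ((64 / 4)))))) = 4235 / 3068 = 1.38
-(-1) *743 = 743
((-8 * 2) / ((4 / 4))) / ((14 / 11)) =-88 / 7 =-12.57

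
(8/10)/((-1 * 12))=-1/15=-0.07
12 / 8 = 3 / 2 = 1.50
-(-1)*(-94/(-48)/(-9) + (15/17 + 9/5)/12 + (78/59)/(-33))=-406619/11915640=-0.03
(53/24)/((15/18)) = 53/20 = 2.65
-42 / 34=-21 / 17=-1.24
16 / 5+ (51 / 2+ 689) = 7177 / 10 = 717.70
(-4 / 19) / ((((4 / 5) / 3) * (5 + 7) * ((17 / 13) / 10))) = -325 / 646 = -0.50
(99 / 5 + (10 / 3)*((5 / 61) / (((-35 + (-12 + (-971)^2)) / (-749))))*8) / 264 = 8539550449 / 113870659320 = 0.07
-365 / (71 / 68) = -349.58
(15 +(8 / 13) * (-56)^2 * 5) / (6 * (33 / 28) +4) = 351778 / 403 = 872.90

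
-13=-13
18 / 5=3.60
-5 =-5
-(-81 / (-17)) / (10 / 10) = -81 / 17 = -4.76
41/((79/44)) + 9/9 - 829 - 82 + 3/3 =-70007/79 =-886.16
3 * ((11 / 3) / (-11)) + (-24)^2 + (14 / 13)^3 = 1266019 / 2197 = 576.25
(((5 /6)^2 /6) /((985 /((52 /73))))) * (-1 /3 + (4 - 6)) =-455 /2329722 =-0.00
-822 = -822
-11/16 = -0.69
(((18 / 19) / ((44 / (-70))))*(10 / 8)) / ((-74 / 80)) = 15750 / 7733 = 2.04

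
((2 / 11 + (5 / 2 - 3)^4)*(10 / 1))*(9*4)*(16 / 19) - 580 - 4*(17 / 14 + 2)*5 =-834230 / 1463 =-570.22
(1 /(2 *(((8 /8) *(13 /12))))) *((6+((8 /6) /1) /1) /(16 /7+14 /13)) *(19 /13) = 2926 /1989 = 1.47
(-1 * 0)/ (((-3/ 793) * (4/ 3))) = 0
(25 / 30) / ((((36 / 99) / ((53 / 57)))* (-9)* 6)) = -2915 / 73872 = -0.04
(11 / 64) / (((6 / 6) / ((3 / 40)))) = 33 / 2560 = 0.01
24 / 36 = 2 / 3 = 0.67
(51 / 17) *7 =21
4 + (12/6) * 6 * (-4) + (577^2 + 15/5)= 332888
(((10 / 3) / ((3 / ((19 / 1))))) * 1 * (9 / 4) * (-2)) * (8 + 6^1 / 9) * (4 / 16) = -1235 / 6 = -205.83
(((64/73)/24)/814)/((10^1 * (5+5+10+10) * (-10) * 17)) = -1/1136445750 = -0.00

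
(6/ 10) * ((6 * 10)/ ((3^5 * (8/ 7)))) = 0.13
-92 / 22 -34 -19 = -629 / 11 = -57.18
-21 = -21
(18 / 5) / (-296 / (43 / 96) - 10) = -387 / 72115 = -0.01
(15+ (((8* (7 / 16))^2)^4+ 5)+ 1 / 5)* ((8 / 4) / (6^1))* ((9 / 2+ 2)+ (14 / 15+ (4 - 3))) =7299014833 / 115200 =63359.50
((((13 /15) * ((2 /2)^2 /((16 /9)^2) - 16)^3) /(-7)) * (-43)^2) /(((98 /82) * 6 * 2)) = 12757064892403975 /207165063168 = 61579.23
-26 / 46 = -13 / 23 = -0.57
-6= -6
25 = 25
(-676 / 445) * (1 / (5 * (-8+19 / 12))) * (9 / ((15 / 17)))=413712 / 856625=0.48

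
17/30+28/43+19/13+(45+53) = 1688393/16770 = 100.68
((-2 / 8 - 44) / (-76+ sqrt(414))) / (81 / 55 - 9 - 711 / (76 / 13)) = -0.01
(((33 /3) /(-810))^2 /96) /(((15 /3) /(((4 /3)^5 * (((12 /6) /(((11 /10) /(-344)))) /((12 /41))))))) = -1241152 /358722675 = -0.00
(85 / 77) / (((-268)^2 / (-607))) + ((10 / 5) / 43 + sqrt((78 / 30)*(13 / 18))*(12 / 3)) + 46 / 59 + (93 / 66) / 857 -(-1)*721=26*sqrt(10) / 15 + 8679397998244621 / 12024349815632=727.30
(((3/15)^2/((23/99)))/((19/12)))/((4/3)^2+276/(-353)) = 943569/8641675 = 0.11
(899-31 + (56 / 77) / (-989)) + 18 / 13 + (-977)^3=-131891137952337 / 141427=-932573963.62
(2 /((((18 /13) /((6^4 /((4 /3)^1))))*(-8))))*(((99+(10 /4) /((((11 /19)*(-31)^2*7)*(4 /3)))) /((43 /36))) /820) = -185136066531 /10436536880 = -17.74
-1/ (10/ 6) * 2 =-6/ 5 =-1.20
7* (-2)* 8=-112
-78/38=-39/19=-2.05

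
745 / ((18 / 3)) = 745 / 6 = 124.17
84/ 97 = 0.87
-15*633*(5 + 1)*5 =-284850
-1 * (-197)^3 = 7645373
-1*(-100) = 100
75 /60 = 5 /4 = 1.25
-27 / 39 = -9 / 13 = -0.69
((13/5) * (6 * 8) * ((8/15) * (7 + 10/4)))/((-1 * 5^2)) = -15808/625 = -25.29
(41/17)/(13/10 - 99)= -410/16609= -0.02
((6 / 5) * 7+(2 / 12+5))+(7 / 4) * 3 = 1129 / 60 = 18.82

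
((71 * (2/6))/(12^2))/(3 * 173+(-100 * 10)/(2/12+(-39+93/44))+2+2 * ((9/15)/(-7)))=12044795/40165616016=0.00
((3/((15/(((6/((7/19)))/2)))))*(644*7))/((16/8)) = 18354/5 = 3670.80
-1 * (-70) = 70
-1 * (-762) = 762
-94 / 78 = -47 / 39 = -1.21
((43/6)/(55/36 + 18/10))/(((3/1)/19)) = 8170/599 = 13.64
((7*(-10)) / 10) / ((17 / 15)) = -105 / 17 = -6.18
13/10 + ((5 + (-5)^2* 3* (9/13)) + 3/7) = 53373/910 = 58.65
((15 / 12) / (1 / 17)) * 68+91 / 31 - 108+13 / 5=208093 / 155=1342.54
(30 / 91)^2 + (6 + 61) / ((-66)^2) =4475227 / 36072036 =0.12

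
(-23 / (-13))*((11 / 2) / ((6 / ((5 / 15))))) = 253 / 468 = 0.54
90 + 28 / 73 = 6598 / 73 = 90.38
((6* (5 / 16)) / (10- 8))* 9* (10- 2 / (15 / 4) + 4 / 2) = 387 / 4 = 96.75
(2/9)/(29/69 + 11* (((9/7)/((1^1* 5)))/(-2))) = -3220/14403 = -0.22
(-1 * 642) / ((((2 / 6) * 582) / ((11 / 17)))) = -3531 / 1649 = -2.14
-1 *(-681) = 681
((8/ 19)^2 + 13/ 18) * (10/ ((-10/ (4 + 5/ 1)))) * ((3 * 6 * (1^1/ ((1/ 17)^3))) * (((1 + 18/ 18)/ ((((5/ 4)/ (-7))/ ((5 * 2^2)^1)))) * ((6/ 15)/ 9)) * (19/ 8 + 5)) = 18975853288/ 361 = 52564690.55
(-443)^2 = 196249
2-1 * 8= -6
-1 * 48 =-48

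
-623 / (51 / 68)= -2492 / 3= -830.67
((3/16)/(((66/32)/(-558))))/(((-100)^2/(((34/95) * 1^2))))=-4743/2612500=-0.00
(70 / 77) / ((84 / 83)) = 415 / 462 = 0.90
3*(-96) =-288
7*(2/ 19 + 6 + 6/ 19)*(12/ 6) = 1708/ 19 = 89.89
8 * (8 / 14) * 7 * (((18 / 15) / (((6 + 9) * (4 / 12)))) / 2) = 3.84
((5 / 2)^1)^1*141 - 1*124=457 / 2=228.50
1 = 1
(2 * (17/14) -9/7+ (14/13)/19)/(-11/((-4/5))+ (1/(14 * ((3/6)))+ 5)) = 8296/130663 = 0.06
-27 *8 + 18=-198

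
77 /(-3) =-77 /3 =-25.67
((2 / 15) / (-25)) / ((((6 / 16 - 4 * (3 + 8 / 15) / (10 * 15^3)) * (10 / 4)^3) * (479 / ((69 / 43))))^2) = -426488094720 / 244090021966144823161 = -0.00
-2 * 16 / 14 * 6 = -96 / 7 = -13.71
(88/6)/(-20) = -11/15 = -0.73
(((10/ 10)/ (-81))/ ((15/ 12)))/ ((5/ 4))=-16/ 2025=-0.01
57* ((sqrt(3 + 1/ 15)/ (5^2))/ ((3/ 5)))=19* sqrt(690)/ 75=6.65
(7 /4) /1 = 7 /4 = 1.75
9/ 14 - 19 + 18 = -5/ 14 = -0.36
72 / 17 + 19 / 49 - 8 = -2813 / 833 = -3.38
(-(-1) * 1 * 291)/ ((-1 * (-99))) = 97/ 33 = 2.94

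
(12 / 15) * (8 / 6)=16 / 15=1.07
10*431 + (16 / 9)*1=38806 / 9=4311.78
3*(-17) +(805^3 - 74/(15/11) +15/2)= 15649800817/30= 521660027.23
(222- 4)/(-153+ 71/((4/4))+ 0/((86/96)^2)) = -109/41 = -2.66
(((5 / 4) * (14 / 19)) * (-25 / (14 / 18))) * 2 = -59.21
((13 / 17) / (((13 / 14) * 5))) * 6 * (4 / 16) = 21 / 85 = 0.25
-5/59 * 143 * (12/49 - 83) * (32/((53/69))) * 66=422512833600/153223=2757502.68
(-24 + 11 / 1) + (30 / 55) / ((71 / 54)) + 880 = 677451 / 781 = 867.41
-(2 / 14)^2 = -1 / 49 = -0.02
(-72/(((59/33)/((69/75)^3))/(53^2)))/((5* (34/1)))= -40602398364/78359375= -518.16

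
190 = 190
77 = 77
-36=-36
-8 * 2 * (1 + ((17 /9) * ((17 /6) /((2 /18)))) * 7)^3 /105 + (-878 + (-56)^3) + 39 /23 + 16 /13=-5144741398507 /847665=-6069309.69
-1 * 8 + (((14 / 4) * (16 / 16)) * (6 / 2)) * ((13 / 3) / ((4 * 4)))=-165 / 32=-5.16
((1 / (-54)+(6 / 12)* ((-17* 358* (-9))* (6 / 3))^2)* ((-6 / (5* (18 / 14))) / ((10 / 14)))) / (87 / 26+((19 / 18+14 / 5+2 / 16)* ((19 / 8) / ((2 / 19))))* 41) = -26419346593773952 / 12419027505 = -2127328.13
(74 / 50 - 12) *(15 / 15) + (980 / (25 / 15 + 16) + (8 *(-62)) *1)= -597639 / 1325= -451.05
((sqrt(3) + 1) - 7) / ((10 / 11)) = -33 / 5 + 11 * sqrt(3) / 10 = -4.69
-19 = -19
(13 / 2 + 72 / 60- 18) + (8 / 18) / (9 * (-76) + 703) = -17573 / 1710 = -10.28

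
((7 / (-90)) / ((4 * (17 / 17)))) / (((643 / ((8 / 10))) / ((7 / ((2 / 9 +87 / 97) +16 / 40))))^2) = -0.00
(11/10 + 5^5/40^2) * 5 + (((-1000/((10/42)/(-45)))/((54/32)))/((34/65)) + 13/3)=698943971/3264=214137.25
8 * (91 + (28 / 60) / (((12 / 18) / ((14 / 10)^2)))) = 92372 / 125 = 738.98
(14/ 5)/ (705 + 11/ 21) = 147/ 37040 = 0.00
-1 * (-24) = 24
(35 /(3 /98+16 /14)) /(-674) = -343 /7751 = -0.04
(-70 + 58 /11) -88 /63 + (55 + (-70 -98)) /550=-2298319 /34650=-66.33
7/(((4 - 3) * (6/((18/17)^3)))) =6804/4913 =1.38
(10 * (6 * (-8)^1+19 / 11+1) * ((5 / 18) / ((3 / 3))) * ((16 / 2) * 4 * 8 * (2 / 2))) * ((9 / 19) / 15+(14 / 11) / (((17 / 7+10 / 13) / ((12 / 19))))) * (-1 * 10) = 60941388800 / 669009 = 91092.03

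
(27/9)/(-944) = -3/944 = -0.00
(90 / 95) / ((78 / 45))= 135 / 247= 0.55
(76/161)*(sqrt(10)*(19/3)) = 9.45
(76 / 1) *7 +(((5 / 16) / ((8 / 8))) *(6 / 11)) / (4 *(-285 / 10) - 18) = 2059899 / 3872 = 532.00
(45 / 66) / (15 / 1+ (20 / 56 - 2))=105 / 2057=0.05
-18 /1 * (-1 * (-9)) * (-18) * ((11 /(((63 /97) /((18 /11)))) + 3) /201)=208980 /469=445.59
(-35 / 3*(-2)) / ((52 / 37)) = 16.60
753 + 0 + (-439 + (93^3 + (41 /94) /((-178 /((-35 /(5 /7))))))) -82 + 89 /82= 551958536011 /686012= 804590.21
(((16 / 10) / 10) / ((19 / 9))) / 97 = 36 / 46075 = 0.00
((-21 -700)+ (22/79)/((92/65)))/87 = -873133/105386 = -8.29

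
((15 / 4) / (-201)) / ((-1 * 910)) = 1 / 48776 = 0.00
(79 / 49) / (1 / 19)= 1501 / 49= 30.63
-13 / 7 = -1.86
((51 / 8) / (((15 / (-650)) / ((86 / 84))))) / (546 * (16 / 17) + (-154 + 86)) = -161551 / 254688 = -0.63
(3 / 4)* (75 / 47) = 225 / 188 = 1.20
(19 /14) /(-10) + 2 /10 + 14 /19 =2131 /2660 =0.80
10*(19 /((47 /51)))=9690 /47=206.17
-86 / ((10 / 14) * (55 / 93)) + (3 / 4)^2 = -893301 / 4400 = -203.02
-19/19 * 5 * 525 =-2625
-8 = -8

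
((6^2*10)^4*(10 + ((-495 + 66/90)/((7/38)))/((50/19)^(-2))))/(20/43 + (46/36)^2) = -577990909780070400000/3887191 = -148691152500628.45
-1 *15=-15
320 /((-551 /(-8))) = 2560 /551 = 4.65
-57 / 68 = -0.84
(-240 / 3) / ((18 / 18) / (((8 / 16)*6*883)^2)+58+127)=-280688040 / 649091093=-0.43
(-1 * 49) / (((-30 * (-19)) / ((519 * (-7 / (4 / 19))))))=59339 / 40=1483.48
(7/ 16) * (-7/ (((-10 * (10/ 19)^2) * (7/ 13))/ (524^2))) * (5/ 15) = 563756011/ 3000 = 187918.67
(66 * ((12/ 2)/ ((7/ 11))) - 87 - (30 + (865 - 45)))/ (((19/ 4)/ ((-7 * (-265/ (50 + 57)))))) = -2335180/ 2033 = -1148.64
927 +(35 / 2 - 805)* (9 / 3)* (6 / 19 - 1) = 96651 / 38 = 2543.45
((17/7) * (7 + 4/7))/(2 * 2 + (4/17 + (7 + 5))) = 15317/13524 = 1.13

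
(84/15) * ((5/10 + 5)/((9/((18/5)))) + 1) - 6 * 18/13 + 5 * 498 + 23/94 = 76370631/30550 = 2499.86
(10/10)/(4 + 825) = 1/829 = 0.00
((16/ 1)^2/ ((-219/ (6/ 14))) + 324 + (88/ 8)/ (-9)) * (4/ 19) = 5928604/ 87381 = 67.85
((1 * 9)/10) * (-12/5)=-54/25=-2.16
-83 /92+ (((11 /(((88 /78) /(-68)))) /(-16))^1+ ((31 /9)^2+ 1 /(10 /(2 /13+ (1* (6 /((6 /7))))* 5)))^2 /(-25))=7924696473697 /255026070000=31.07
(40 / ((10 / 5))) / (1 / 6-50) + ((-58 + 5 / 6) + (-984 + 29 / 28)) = -26134009 / 25116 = -1040.53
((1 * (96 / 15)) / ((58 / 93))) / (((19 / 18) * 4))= 6696 / 2755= 2.43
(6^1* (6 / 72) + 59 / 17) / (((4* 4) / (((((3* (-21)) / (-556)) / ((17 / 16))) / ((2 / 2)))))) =8505 / 321368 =0.03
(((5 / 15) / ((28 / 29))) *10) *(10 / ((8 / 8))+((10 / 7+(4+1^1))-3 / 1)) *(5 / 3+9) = 218080 / 441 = 494.51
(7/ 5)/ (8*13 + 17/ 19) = 133/ 9965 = 0.01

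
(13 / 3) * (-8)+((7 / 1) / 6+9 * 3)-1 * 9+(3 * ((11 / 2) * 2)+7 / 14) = 18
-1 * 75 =-75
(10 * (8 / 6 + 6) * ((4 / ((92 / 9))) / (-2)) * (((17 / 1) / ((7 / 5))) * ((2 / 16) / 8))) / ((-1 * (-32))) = -0.09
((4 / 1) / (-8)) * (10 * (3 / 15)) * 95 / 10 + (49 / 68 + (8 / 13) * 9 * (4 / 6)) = -4497 / 884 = -5.09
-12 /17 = -0.71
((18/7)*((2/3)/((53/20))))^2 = 57600/137641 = 0.42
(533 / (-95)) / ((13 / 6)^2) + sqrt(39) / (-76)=-1476 / 1235-sqrt(39) / 76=-1.28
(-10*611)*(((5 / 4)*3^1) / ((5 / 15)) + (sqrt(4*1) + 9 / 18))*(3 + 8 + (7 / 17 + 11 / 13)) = -35013825 / 34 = -1029818.38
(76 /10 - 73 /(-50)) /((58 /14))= 3171 /1450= 2.19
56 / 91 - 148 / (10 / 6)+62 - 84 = -110.18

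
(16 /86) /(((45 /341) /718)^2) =479565169952 /87075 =5507495.49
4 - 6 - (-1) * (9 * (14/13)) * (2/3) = 58/13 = 4.46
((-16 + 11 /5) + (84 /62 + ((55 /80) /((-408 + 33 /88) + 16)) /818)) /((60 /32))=-19774521914 /2979248025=-6.64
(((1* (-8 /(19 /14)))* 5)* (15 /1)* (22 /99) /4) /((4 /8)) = -2800 /57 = -49.12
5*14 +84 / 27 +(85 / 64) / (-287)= 73.11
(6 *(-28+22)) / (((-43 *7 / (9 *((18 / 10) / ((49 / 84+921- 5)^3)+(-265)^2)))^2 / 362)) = -230429887011832689289377553331228968185768 / 4010441744150524520370885615025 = -57457482669.57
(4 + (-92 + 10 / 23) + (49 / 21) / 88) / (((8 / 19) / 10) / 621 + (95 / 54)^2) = -12270485475 / 433841254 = -28.28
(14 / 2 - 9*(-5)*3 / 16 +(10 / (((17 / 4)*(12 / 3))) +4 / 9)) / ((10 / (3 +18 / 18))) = 40319 / 6120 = 6.59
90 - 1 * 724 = -634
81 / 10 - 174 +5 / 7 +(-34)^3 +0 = -2762843 / 70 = -39469.19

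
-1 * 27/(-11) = 27/11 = 2.45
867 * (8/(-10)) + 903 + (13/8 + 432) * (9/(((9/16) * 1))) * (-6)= -207093/5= -41418.60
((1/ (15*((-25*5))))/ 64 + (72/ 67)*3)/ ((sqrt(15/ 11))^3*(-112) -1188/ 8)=29191826081/ 594843420000 -153525757*sqrt(165)/ 33459942375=-0.01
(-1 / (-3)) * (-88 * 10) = -880 / 3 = -293.33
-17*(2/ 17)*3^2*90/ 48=-135/ 4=-33.75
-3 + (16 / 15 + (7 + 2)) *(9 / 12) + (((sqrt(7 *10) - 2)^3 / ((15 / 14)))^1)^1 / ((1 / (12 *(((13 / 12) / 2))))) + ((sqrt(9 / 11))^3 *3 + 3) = -155339 / 60 + 81 *sqrt(11) / 121 + 7462 *sqrt(70) / 15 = 1575.34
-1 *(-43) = 43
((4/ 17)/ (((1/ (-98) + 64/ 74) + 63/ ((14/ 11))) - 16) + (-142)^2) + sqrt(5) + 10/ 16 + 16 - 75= sqrt(5) + 170309982041/ 8470760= 20107.87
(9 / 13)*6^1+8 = 158 / 13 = 12.15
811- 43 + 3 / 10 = 7683 / 10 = 768.30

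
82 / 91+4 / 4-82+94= 1265 / 91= 13.90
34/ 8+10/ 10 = 21/ 4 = 5.25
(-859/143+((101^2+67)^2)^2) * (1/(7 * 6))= 1589569340211276709/6006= 264663559808737.38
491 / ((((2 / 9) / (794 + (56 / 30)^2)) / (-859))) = -37839849373 / 25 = -1513593974.92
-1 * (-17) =17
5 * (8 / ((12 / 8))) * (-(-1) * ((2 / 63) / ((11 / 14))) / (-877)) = -320 / 260469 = -0.00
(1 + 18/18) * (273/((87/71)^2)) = 917462/2523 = 363.64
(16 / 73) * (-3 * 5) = -240 / 73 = -3.29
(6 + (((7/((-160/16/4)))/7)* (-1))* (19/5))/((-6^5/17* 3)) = -799/145800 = -0.01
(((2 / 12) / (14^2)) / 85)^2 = 1 / 9992001600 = 0.00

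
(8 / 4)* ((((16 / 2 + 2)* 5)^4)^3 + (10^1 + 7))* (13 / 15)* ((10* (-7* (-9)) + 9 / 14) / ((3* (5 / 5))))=88957868303571428577622.89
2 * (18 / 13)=36 / 13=2.77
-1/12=-0.08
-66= -66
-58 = -58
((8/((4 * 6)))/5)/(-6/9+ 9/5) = 1/17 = 0.06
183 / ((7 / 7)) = 183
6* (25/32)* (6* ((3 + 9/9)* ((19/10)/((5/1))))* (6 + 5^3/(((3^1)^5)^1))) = 30077/108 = 278.49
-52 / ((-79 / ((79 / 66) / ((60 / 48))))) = 104 / 165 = 0.63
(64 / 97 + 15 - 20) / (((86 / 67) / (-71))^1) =2002697 / 8342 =240.07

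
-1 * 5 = -5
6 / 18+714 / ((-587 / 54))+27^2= 1168688 / 1761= 663.65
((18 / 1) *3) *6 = 324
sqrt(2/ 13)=0.39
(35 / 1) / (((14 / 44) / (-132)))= -14520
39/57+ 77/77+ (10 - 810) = -15168/19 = -798.32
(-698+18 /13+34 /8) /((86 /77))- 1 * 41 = -2955583 /4472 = -660.91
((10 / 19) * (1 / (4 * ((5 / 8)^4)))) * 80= 32768 / 475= 68.99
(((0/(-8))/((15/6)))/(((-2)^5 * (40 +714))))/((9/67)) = 0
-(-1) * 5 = 5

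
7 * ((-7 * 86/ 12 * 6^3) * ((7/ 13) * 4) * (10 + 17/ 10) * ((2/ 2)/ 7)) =-1365336/ 5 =-273067.20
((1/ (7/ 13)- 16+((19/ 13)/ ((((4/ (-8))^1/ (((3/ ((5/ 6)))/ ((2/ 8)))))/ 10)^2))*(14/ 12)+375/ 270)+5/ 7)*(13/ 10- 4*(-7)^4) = -7414656657839/ 5460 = -1357995724.88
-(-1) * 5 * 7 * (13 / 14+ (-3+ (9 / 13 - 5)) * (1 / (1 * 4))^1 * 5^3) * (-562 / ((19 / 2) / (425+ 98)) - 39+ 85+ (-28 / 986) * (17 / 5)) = 1761543358953 / 7163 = 245922568.61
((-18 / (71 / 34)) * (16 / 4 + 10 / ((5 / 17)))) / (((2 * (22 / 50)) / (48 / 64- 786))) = 228272175 / 781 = 292281.91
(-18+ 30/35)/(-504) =5/147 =0.03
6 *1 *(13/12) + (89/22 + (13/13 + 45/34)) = 4813/374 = 12.87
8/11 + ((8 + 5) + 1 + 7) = 239/11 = 21.73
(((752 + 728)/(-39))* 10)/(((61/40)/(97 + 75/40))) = -58534000/2379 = -24604.46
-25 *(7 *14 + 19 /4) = -10275 /4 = -2568.75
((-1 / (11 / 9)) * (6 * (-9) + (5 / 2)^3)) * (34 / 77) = 46971 / 3388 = 13.86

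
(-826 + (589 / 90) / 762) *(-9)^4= -13765097313 / 2540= -5419329.65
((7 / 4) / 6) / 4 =7 / 96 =0.07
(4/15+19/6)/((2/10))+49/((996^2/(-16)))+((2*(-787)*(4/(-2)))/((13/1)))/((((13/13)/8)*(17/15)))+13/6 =1728.65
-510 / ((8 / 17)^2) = -73695 / 32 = -2302.97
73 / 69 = 1.06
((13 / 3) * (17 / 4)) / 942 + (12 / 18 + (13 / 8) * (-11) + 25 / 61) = -5784911 / 344772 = -16.78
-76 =-76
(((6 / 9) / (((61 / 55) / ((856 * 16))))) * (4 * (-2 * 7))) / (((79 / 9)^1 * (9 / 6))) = -168734720 / 4819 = -35014.47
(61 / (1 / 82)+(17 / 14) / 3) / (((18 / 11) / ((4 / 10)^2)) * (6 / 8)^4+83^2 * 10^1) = 591644416 / 8148140805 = 0.07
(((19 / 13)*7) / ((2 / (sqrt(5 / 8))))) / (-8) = -133*sqrt(10) / 832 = -0.51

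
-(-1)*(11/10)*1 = 11/10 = 1.10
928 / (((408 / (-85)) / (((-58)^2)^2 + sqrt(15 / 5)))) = -6563567680 / 3 - 580 * sqrt(3) / 3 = -2187856228.20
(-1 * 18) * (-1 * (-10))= -180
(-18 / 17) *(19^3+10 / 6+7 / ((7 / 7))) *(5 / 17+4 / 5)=-11496474 / 1445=-7956.04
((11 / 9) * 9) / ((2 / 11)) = 121 / 2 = 60.50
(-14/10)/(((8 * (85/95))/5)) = -133/136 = -0.98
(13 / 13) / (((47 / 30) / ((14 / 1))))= 8.94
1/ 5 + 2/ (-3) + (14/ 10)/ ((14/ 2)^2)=-0.44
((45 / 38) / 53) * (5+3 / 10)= 9 / 76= 0.12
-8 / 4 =-2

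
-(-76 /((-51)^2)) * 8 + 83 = 216491 /2601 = 83.23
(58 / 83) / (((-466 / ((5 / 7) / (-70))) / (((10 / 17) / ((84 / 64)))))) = 2320 / 338297127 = 0.00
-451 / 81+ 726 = 58355 / 81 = 720.43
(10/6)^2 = 25/9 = 2.78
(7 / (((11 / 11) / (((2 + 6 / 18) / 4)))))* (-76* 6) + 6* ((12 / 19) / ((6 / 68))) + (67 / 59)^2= -120225031 / 66139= -1817.76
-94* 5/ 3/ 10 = -15.67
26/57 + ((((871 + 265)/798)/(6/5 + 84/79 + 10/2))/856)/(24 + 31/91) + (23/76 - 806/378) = -2682996774817/1953410188716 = -1.37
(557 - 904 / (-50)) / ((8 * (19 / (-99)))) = -1423323 / 3800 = -374.56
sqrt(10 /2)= sqrt(5)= 2.24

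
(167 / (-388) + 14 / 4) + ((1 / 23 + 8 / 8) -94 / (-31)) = 1976711 / 276644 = 7.15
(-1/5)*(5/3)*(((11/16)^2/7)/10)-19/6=-56787/17920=-3.17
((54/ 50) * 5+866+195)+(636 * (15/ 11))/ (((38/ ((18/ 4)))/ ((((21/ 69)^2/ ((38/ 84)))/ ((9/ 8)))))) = 11397046988/ 10503295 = 1085.09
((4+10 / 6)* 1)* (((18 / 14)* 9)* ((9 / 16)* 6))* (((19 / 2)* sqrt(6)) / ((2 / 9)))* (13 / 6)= 50210.24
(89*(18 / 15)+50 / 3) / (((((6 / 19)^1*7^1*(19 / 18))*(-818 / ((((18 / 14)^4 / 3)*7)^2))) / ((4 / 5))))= -17716117176 / 8420727175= -2.10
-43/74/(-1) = 0.58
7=7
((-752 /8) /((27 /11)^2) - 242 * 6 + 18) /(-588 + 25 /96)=33816320 /13710789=2.47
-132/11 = -12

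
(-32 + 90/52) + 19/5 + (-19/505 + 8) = -48599/2626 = -18.51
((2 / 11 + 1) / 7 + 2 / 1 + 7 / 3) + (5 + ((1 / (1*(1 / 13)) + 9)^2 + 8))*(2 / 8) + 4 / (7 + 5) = 119275 / 924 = 129.09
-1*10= -10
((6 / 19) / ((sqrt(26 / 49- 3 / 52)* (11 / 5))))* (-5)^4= 52500* sqrt(15665) / 50369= 130.46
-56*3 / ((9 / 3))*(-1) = 56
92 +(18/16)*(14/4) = 1535/16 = 95.94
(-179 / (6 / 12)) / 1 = -358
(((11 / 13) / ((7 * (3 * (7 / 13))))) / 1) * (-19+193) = 638 / 49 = 13.02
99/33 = 3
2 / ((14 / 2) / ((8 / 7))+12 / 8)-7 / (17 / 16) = -6560 / 1037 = -6.33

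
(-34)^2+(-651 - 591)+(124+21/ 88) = 38.24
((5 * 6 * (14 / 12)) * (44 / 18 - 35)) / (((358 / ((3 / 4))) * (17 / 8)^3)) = -0.25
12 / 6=2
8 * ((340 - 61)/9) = 248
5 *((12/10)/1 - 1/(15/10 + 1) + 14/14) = 9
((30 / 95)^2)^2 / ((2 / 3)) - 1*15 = -1952871 / 130321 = -14.99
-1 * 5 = -5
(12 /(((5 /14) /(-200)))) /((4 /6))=-10080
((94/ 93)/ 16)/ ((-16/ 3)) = -47/ 3968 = -0.01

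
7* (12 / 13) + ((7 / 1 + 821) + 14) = 848.46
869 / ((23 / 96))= 3627.13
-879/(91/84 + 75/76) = -50103/118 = -424.60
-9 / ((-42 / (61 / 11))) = 183 / 154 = 1.19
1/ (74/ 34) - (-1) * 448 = 448.46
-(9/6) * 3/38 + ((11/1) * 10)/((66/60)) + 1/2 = 100.38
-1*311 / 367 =-311 / 367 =-0.85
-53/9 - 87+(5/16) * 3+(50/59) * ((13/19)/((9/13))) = -14707961/161424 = -91.11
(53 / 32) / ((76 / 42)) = 1113 / 1216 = 0.92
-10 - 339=-349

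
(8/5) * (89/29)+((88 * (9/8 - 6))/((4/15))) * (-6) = 2800649/290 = 9657.41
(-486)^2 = 236196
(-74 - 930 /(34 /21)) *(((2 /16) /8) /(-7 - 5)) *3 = 11023 /4352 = 2.53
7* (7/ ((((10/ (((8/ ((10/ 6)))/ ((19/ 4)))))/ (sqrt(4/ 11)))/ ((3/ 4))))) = 3528* sqrt(11)/ 5225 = 2.24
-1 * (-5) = 5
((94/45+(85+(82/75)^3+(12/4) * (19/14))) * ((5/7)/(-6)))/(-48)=0.23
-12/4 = -3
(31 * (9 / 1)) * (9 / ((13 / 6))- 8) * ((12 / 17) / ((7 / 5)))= -837000 / 1547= -541.05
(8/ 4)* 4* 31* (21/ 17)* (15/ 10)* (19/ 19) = 7812/ 17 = 459.53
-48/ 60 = -0.80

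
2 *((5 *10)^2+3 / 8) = 20003 / 4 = 5000.75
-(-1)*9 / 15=3 / 5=0.60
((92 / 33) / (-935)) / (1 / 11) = -92 / 2805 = -0.03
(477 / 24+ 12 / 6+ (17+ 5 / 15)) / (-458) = -941 / 10992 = -0.09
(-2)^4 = 16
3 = 3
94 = 94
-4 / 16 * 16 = -4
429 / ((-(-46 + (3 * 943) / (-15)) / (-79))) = -56485 / 391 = -144.46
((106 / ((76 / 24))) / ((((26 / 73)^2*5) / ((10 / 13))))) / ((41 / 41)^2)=1694622 / 41743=40.60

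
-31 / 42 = -0.74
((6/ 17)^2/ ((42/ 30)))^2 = 32400/ 4092529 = 0.01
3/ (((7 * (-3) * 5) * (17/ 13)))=-13/ 595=-0.02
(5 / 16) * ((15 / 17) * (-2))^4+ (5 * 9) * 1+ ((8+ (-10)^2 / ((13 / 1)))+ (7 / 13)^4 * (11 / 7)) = 152322685451 / 2385443281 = 63.86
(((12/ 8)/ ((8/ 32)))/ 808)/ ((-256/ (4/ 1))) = -0.00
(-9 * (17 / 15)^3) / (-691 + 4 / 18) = 14739 / 777125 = 0.02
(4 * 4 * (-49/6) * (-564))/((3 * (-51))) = -73696/153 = -481.67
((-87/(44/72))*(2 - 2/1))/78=0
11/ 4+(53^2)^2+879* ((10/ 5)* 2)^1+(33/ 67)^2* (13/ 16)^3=145146533731797/ 18386944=7893999.88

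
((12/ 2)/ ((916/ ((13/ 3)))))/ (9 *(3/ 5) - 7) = -65/ 3664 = -0.02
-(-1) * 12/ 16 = 3/ 4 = 0.75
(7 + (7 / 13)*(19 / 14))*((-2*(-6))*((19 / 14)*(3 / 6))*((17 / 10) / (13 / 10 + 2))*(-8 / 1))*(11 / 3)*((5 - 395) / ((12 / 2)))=432820 / 7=61831.43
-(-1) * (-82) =-82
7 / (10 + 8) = 7 / 18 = 0.39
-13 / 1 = -13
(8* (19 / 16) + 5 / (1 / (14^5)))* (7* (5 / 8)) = 188239065 / 16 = 11764941.56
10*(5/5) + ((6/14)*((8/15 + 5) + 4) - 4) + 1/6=2153/210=10.25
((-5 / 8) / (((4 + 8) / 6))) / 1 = -5 / 16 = -0.31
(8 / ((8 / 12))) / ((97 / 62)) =7.67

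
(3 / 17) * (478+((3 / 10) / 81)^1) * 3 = 129061 / 510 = 253.06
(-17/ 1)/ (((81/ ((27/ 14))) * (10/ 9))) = -51/ 140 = -0.36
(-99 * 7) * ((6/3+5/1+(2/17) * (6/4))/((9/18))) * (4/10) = -338184/85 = -3978.64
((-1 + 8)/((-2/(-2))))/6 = 7/6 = 1.17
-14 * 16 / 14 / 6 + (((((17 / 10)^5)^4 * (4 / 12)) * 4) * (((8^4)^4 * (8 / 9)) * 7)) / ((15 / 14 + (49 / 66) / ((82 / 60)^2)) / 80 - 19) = -1012219597568111744917434098924953575462296 / 202444492435455322265625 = -4999985849903198627.52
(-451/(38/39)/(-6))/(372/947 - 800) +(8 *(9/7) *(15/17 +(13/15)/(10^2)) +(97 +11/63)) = 818539513542977/7704416286000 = 106.24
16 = 16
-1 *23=-23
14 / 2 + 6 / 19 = 139 / 19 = 7.32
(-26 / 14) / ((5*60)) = -13 / 2100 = -0.01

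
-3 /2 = -1.50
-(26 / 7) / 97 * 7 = -26 / 97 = -0.27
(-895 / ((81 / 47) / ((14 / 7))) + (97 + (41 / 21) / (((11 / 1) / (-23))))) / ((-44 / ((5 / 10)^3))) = 2949241 / 1097712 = 2.69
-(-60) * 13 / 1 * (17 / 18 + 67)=52996.67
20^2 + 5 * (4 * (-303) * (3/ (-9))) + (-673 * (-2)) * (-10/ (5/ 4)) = -8348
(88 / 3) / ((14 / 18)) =37.71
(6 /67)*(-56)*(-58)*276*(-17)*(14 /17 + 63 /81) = -146419840 /67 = -2185370.75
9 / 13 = 0.69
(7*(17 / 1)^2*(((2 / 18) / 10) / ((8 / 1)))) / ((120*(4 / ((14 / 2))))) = 14161 / 345600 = 0.04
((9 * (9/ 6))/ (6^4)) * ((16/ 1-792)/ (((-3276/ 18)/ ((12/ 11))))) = 97/ 2002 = 0.05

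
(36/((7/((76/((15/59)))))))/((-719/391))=-21038928/25165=-836.04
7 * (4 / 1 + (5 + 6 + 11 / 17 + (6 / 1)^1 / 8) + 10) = 12565 / 68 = 184.78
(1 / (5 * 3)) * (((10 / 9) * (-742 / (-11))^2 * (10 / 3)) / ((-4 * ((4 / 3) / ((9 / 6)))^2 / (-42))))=14930.07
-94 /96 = -47 /48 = -0.98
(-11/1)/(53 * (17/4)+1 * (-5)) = -44/881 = -0.05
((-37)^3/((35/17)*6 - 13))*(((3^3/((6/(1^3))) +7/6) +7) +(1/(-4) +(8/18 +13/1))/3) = 1587009143/1188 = 1335866.28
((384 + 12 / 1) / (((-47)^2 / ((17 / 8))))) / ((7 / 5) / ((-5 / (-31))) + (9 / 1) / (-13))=49725 / 1042648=0.05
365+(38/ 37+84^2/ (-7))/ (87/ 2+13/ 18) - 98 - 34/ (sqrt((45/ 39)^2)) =23719454/ 110445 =214.76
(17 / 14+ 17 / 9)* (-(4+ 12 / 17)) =-14.60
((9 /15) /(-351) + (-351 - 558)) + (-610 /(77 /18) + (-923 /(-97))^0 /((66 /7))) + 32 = -91846129 /90090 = -1019.49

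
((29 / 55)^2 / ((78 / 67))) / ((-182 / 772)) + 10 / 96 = -156106661 / 171771600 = -0.91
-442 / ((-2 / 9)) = 1989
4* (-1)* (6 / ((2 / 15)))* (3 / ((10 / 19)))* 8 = -8208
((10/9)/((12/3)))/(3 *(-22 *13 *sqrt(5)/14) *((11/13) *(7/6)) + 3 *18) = -605 *sqrt(5)/553869- 60/61541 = -0.00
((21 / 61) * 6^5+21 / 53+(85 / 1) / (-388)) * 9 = 30224170503 / 1254404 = 24094.45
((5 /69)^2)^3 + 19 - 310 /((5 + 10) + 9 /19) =-5467852830479 /5287989990969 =-1.03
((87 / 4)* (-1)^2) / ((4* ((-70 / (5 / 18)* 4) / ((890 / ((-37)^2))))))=-12905 / 3679872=-0.00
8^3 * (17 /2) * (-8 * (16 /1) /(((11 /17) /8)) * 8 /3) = -606076928 /33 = -18365967.52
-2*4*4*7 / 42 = -16 / 3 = -5.33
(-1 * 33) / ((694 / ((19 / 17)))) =-627 / 11798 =-0.05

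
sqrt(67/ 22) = sqrt(1474)/ 22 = 1.75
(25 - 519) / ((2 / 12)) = -2964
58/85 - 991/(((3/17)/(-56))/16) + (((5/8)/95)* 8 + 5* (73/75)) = 1625220668/323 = 5031642.93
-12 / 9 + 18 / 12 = 1 / 6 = 0.17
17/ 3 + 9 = 44/ 3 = 14.67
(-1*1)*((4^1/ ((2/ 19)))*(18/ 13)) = -684/ 13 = -52.62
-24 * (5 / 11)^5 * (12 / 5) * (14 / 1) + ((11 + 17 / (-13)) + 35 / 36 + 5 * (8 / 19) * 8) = 16983463039 / 1432065492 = 11.86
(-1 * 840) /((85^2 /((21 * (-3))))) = 10584 /1445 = 7.32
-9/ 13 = -0.69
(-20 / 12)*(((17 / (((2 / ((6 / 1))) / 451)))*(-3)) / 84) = 38335 / 28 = 1369.11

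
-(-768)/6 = 128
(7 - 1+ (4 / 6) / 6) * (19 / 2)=1045 / 18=58.06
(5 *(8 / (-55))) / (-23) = 8 / 253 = 0.03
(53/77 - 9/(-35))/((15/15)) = 52/55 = 0.95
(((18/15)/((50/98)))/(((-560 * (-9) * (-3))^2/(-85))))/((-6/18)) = 17/6480000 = 0.00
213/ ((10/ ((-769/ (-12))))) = 54599/ 40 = 1364.98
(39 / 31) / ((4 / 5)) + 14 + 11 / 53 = 103707 / 6572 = 15.78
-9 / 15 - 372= -1863 / 5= -372.60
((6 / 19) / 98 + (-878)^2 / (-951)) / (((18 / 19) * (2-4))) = 717690151 / 1677564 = 427.82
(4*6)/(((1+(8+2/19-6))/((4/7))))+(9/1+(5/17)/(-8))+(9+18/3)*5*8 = 34452311/56168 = 613.38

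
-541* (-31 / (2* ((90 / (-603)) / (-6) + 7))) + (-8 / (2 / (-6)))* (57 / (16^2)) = 13544247 / 11296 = 1199.03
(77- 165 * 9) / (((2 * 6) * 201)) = -352 / 603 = -0.58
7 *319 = 2233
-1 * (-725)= 725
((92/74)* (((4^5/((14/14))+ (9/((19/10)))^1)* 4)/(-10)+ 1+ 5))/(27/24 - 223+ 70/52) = 16753568/7328775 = 2.29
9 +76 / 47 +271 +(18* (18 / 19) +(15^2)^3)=10172094837 / 893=11390923.67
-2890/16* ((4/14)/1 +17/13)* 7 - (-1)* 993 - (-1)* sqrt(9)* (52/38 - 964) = -7725287/1976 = -3909.56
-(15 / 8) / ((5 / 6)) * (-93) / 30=279 / 40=6.98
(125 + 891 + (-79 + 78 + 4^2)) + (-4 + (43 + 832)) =1902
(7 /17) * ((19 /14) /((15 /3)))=19 /170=0.11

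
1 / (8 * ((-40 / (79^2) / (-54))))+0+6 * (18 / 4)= 1080.17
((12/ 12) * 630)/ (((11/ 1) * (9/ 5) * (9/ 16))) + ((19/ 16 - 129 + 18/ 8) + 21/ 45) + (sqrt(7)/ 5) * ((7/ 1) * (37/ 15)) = -59.39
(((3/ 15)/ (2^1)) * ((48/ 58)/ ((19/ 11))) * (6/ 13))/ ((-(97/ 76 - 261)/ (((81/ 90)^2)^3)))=52612659/ 1162750468750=0.00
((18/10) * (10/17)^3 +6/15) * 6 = 112956/24565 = 4.60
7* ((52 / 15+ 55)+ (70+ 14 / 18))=40712 / 45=904.71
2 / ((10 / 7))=7 / 5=1.40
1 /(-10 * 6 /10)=-0.17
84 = 84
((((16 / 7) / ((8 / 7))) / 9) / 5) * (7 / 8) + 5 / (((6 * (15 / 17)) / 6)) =1027 / 180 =5.71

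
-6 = -6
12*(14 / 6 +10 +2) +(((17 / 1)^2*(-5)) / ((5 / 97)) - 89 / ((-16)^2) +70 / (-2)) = -7141465 / 256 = -27896.35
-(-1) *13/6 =13/6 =2.17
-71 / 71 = -1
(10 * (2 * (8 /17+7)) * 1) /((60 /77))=9779 /51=191.75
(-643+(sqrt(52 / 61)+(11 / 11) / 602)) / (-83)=387085 / 49966- 2* sqrt(793) / 5063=7.74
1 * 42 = 42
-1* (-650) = 650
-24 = -24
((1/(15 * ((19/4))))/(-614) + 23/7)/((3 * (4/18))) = 2012371/408310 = 4.93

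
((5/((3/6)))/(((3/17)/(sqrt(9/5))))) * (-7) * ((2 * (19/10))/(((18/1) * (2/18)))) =-2261 * sqrt(5)/5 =-1011.15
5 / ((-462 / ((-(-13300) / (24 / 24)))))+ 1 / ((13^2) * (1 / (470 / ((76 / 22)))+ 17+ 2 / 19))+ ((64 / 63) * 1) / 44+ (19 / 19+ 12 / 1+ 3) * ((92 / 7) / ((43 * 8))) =-202189198393493 / 1410904517022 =-143.30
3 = 3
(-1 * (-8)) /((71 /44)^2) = 15488 /5041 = 3.07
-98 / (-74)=1.32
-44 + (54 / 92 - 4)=-2181 / 46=-47.41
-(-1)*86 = 86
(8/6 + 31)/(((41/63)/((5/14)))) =1455/82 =17.74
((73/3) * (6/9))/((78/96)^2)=37376/1521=24.57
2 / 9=0.22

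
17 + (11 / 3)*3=28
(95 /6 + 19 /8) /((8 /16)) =437 /12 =36.42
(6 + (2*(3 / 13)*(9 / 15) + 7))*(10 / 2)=863 / 13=66.38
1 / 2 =0.50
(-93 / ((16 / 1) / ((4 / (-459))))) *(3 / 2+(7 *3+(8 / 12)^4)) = 113987 / 99144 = 1.15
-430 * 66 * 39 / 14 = -553410 / 7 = -79058.57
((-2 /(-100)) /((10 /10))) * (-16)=-8 /25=-0.32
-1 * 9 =-9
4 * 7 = 28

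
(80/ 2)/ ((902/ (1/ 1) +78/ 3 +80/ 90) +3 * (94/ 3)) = 180/ 4603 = 0.04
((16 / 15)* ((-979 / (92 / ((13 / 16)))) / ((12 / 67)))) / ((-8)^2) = -852709 / 1059840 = -0.80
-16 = -16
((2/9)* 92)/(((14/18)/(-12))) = -315.43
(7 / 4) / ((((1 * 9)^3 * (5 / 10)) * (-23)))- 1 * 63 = -2112649 / 33534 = -63.00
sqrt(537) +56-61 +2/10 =-24/5 +sqrt(537) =18.37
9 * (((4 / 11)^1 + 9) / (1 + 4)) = 927 / 55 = 16.85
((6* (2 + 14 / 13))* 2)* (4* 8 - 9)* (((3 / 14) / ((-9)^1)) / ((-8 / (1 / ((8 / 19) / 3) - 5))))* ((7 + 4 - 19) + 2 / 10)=-1173 / 28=-41.89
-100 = -100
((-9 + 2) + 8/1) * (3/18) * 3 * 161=161/2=80.50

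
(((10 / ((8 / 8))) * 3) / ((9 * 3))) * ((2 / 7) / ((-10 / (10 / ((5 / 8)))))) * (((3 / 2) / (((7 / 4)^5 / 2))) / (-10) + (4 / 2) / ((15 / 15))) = -5329088 / 5294205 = -1.01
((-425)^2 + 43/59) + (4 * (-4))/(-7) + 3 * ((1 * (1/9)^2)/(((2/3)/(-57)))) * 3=149190893/826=180618.51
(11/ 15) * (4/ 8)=11/ 30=0.37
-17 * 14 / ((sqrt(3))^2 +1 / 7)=-833 / 11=-75.73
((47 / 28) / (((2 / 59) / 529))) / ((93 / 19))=27871423 / 5208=5351.66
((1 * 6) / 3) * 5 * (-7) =-70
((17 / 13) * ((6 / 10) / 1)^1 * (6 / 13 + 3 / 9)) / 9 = 527 / 7605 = 0.07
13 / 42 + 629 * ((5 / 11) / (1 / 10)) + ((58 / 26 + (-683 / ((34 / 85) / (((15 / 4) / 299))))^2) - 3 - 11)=4369870788247 / 1321704384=3306.24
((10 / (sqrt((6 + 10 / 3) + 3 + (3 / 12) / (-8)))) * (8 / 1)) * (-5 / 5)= -320 * sqrt(7086) / 1181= -22.81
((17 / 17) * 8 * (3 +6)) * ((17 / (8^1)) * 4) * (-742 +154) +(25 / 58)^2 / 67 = -81107223503 / 225388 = -359856.00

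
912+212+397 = 1521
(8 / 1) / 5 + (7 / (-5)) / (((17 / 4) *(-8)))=279 / 170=1.64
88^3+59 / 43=29303355 / 43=681473.37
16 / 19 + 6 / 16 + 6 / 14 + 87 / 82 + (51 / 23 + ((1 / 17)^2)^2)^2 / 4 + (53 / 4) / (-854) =4812136374555880826 / 1227474209057368937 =3.92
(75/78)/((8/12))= 75/52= 1.44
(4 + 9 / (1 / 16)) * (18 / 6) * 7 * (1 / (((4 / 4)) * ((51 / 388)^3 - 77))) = -181541611776 / 4497519893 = -40.36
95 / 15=19 / 3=6.33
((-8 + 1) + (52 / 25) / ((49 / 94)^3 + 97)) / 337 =-0.02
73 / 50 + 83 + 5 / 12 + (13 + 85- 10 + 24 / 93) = 1610153 / 9300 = 173.13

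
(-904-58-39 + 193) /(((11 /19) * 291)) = -15352 /3201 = -4.80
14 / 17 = 0.82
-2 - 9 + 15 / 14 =-139 / 14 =-9.93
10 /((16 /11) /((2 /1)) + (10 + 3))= 110 /151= 0.73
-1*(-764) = 764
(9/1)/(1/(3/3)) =9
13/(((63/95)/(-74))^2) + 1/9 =642472141/3969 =161872.55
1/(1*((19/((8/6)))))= 4/57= 0.07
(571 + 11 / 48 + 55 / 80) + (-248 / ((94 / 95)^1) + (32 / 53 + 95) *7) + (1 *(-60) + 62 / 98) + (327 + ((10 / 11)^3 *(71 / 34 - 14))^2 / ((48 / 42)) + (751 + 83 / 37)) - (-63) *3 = 62997168100392271553 / 27746405653327284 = 2270.46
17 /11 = 1.55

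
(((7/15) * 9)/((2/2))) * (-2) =-42/5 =-8.40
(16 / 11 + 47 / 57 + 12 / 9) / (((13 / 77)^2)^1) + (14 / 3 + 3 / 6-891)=-759.10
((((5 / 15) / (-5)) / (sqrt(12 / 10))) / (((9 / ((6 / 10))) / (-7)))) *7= 0.20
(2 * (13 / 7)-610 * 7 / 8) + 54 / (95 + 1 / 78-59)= -41570433 / 78652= -528.54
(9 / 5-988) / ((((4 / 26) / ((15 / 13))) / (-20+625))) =-8949765 / 2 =-4474882.50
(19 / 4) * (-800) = -3800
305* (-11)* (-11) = 36905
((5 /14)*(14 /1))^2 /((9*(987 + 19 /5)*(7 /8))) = 500 /156051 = 0.00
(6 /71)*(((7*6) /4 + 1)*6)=414 /71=5.83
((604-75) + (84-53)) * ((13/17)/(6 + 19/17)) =7280/121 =60.17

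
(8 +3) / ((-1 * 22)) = -1 / 2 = -0.50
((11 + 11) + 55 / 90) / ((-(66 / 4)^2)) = -74 / 891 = -0.08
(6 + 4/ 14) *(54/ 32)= 10.61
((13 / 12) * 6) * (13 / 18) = 169 / 36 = 4.69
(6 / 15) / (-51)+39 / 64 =9817 / 16320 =0.60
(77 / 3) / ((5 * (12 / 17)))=7.27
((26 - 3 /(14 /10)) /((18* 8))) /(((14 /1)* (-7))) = -167 /98784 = -0.00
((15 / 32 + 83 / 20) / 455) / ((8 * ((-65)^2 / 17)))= 0.00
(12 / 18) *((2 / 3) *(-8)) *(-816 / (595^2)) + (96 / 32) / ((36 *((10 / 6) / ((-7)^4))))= 30002543 / 249900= 120.06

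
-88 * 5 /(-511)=440 /511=0.86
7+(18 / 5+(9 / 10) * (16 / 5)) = 337 / 25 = 13.48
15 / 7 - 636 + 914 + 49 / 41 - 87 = 55775 / 287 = 194.34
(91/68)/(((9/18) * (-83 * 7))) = -13/2822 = -0.00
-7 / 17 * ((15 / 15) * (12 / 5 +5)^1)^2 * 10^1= -19166 / 85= -225.48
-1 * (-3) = 3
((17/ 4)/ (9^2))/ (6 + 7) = 17/ 4212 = 0.00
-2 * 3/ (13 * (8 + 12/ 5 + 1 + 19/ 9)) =-135/ 3952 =-0.03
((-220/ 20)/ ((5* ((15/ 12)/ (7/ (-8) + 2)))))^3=-970299/ 125000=-7.76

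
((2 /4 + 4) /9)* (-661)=-661 /2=-330.50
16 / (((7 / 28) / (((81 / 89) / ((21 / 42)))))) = 10368 / 89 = 116.49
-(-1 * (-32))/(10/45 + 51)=-288/461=-0.62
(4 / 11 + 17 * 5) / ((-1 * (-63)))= 313 / 231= 1.35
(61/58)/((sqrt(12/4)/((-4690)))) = -143045 * sqrt(3)/87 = -2847.83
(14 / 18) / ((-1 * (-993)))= 7 / 8937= 0.00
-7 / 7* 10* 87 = -870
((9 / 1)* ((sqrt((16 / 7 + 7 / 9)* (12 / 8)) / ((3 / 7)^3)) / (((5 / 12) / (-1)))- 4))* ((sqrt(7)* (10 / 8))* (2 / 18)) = -229.38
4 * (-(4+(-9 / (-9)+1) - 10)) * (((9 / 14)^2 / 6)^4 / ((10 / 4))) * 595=9034497 / 105413504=0.09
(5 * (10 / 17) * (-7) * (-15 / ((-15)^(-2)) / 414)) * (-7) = -459375 / 391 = -1174.87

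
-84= -84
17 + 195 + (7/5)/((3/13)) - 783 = -8474/15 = -564.93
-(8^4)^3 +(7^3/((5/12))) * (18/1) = -343597309592/5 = -68719461918.40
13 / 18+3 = 67 / 18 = 3.72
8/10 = 0.80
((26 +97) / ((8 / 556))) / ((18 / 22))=62689 / 6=10448.17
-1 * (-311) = 311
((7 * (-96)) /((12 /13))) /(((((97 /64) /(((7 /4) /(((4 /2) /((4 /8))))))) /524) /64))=-683597824 /97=-7047400.25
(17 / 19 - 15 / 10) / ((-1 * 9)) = 23 / 342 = 0.07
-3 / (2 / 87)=-261 / 2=-130.50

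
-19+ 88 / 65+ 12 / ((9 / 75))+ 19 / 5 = 1120 / 13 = 86.15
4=4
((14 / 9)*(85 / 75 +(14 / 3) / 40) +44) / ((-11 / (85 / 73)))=-4.86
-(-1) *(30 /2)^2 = 225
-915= -915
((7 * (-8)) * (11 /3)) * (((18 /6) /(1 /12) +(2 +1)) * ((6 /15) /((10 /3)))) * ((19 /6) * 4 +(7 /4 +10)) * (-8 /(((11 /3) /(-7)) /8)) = -71670144 /25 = -2866805.76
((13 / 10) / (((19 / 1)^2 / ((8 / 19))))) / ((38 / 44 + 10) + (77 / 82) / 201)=4713852 / 33788222785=0.00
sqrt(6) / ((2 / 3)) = 3* sqrt(6) / 2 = 3.67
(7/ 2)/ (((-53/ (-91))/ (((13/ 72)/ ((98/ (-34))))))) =-2873/ 7632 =-0.38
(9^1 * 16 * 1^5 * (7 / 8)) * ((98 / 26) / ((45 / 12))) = 8232 / 65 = 126.65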